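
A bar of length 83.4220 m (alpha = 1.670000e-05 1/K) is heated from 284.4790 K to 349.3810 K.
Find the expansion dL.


dT = 64.9020 K
dL = 1.670000e-05 * 83.4220 * 64.9020 = 0.090418 m
L_final = 83.512418 m

dL = 0.090418 m


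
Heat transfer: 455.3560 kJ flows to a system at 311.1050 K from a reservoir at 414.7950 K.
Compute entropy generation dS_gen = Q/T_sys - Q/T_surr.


dS_sys = 455.3560/311.1050 = 1.4637 kJ/K
dS_surr = -455.3560/414.7950 = -1.0978 kJ/K
dS_gen = 1.4637 - 1.0978 = 0.3659 kJ/K (irreversible)

dS_gen = 0.3659 kJ/K, irreversible


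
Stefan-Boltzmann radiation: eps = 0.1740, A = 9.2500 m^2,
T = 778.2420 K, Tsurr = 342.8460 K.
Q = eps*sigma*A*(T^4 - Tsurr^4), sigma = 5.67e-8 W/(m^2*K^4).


T^4 = 3.6682e+11
Tsurr^4 = 1.3816e+10
Q = 0.1740 * 5.67e-8 * 9.2500 * 3.5301e+11 = 32215.0636 W

32215.0636 W


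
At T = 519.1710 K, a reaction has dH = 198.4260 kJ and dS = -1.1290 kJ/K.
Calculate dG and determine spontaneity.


T*dS = 519.1710 * -1.1290 = -586.1441 kJ
dG = 198.4260 + 586.1441 = 784.5701 kJ (non-spontaneous)

dG = 784.5701 kJ, non-spontaneous


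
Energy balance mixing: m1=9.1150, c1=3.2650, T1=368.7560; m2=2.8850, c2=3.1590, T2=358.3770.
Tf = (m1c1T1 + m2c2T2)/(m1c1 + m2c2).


num = 14240.4996
den = 38.8742
Tf = 366.3227 K

366.3227 K


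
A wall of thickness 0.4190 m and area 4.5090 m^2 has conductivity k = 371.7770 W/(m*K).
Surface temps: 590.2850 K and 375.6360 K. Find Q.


dT = 214.6490 K
Q = 371.7770 * 4.5090 * 214.6490 / 0.4190 = 858771.4553 W

858771.4553 W


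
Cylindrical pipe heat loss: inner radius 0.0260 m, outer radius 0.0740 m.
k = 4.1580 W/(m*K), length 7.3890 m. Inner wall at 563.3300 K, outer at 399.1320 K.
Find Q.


dT = 164.1980 K
ln(ro/ri) = 1.0460
Q = 2*pi*4.1580*7.3890*164.1980 / 1.0460 = 30303.9509 W

30303.9509 W


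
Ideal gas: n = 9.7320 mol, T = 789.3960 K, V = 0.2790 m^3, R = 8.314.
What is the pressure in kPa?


P = nRT/V = 9.7320 * 8.314 * 789.3960 / 0.2790
= 63871.4892 / 0.2790 = 228930.0687 Pa = 228.9301 kPa

228.9301 kPa


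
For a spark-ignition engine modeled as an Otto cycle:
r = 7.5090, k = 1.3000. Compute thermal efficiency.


r^(k-1) = 1.8309
eta = 1 - 1/1.8309 = 0.4538 = 45.3833%

45.3833%


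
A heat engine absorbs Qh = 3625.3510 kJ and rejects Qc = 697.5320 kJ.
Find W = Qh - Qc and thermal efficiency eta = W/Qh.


W = 3625.3510 - 697.5320 = 2927.8190 kJ
eta = 2927.8190 / 3625.3510 = 0.8076 = 80.7596%

W = 2927.8190 kJ, eta = 80.7596%


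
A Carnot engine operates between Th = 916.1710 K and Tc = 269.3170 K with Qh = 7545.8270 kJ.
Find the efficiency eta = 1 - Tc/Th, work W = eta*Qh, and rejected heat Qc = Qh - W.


eta = 1 - 269.3170/916.1710 = 0.7060
W = 0.7060 * 7545.8270 = 5327.6609 kJ
Qc = 7545.8270 - 5327.6609 = 2218.1661 kJ

eta = 70.6041%, W = 5327.6609 kJ, Qc = 2218.1661 kJ


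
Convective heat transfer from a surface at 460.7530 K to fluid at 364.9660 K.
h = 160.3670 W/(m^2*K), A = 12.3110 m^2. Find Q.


dT = 95.7870 K
Q = 160.3670 * 12.3110 * 95.7870 = 189110.1799 W

189110.1799 W


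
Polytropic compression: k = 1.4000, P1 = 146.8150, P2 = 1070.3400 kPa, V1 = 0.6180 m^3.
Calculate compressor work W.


(k-1)/k = 0.2857
(P2/P1)^exp = 1.7640
W = 3.5000 * 146.8150 * 0.6180 * (1.7640 - 1) = 242.6188 kJ

242.6188 kJ


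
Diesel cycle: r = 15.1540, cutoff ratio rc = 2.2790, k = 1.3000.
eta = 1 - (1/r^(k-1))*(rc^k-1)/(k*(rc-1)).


r^(k-1) = 2.2603
rc^k = 2.9179
eta = 0.4897 = 48.9672%

48.9672%


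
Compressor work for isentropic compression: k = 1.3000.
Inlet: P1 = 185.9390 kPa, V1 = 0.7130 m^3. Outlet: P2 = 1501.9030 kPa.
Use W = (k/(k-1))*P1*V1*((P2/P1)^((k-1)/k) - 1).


(k-1)/k = 0.2308
(P2/P1)^exp = 1.6195
W = 4.3333 * 185.9390 * 0.7130 * (1.6195 - 1) = 355.8735 kJ

355.8735 kJ


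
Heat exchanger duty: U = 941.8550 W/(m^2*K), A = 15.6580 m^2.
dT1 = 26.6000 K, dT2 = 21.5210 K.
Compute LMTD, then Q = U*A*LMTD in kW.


LMTD = 23.9709 K
Q = 941.8550 * 15.6580 * 23.9709 = 353512.2425 W = 353.5122 kW

353.5122 kW


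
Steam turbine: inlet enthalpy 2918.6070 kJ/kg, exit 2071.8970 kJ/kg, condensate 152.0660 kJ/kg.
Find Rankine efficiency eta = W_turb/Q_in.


W = 846.7100 kJ/kg
Q_in = 2766.5410 kJ/kg
eta = 0.3061 = 30.6054%

eta = 30.6054%


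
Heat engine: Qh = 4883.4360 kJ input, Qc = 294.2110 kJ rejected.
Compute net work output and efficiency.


W = 4883.4360 - 294.2110 = 4589.2250 kJ
eta = 4589.2250 / 4883.4360 = 0.9398 = 93.9753%

W = 4589.2250 kJ, eta = 93.9753%


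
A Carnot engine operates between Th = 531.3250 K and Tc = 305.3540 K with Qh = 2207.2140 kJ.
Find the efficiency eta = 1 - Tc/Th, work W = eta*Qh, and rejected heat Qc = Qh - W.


eta = 1 - 305.3540/531.3250 = 0.4253
W = 0.4253 * 2207.2140 = 938.7218 kJ
Qc = 2207.2140 - 938.7218 = 1268.4922 kJ

eta = 42.5297%, W = 938.7218 kJ, Qc = 1268.4922 kJ


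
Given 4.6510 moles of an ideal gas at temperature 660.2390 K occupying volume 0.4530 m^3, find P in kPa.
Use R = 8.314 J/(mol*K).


P = nRT/V = 4.6510 * 8.314 * 660.2390 / 0.4530
= 25530.3950 / 0.4530 = 56358.4878 Pa = 56.3585 kPa

56.3585 kPa


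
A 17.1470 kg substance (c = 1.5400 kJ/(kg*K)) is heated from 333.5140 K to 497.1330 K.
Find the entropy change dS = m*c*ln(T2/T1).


T2/T1 = 1.4906
ln(T2/T1) = 0.3992
dS = 17.1470 * 1.5400 * 0.3992 = 10.5407 kJ/K

10.5407 kJ/K


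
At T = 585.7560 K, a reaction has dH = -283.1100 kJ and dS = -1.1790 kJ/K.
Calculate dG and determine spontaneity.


T*dS = 585.7560 * -1.1790 = -690.6063 kJ
dG = -283.1100 + 690.6063 = 407.4963 kJ (non-spontaneous)

dG = 407.4963 kJ, non-spontaneous


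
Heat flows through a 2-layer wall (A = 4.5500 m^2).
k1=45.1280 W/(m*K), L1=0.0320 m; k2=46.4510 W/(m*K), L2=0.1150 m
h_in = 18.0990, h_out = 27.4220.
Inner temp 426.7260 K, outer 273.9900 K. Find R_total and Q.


R_conv_in = 1/(18.0990*4.5500) = 0.0121
R_1 = 0.0320/(45.1280*4.5500) = 0.0002
R_2 = 0.1150/(46.4510*4.5500) = 0.0005
R_conv_out = 1/(27.4220*4.5500) = 0.0080
R_total = 0.0209 K/W
Q = 152.7360 / 0.0209 = 7322.6840 W

R_total = 0.0209 K/W, Q = 7322.6840 W


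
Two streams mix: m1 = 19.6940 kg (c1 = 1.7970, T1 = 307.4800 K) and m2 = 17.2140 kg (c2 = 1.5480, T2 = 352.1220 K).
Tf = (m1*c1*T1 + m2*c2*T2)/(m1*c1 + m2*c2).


num = 20264.8442
den = 62.0374
Tf = 326.6553 K

326.6553 K


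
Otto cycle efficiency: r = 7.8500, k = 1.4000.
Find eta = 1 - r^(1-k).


r^(k-1) = 2.2801
eta = 1 - 1/2.2801 = 0.5614 = 56.1417%

56.1417%


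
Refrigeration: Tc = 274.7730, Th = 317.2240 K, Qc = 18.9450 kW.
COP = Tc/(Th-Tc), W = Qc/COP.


COP = 274.7730 / 42.4510 = 6.4727
W = 18.9450 / 6.4727 = 2.9269 kW

COP = 6.4727, W = 2.9269 kW


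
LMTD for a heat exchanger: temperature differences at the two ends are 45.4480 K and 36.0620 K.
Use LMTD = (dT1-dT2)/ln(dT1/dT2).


dT1/dT2 = 1.2603
ln(dT1/dT2) = 0.2313
LMTD = 9.3860 / 0.2313 = 40.5742 K

40.5742 K


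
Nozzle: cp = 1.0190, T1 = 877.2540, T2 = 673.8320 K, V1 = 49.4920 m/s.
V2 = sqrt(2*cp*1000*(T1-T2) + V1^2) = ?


dT = 203.4220 K
2*cp*1000*dT = 414574.0360
V1^2 = 2449.4581
V2 = sqrt(417023.4941) = 645.7736 m/s

645.7736 m/s


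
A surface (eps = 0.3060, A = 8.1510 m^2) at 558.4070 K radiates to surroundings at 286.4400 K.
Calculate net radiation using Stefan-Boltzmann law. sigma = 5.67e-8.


T^4 = 9.7231e+10
Tsurr^4 = 6.7319e+09
Q = 0.3060 * 5.67e-8 * 8.1510 * 9.0499e+10 = 12798.4809 W

12798.4809 W


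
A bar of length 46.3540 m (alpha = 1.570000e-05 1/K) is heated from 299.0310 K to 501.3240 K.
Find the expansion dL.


dT = 202.2930 K
dL = 1.570000e-05 * 46.3540 * 202.2930 = 0.147220 m
L_final = 46.501220 m

dL = 0.147220 m


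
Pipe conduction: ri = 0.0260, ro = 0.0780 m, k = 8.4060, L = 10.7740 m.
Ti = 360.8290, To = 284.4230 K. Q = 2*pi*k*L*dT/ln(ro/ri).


dT = 76.4060 K
ln(ro/ri) = 1.0986
Q = 2*pi*8.4060*10.7740*76.4060 / 1.0986 = 39575.7576 W

39575.7576 W


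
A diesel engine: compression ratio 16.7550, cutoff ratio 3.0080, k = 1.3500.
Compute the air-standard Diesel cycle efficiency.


r^(k-1) = 2.6819
rc^k = 4.4226
eta = 0.5292 = 52.9234%

52.9234%


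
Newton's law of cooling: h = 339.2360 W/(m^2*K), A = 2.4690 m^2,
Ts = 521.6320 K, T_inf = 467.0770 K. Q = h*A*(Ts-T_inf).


dT = 54.5550 K
Q = 339.2360 * 2.4690 * 54.5550 = 45693.8323 W

45693.8323 W


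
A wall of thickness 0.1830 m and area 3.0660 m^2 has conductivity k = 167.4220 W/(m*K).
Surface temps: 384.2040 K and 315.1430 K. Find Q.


dT = 69.0610 K
Q = 167.4220 * 3.0660 * 69.0610 / 0.1830 = 193716.4265 W

193716.4265 W


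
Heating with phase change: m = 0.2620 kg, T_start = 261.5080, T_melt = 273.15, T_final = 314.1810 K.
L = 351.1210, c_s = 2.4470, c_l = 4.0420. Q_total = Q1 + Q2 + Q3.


Q1 (sensible, solid) = 0.2620 * 2.4470 * 11.6420 = 7.4638 kJ
Q2 (latent) = 0.2620 * 351.1210 = 91.9937 kJ
Q3 (sensible, liquid) = 0.2620 * 4.0420 * 41.0310 = 43.4520 kJ
Q_total = 142.9095 kJ

142.9095 kJ


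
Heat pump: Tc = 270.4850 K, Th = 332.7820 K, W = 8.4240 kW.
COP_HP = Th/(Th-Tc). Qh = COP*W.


COP = 332.7820 / 62.2970 = 5.3419
Qh = 5.3419 * 8.4240 = 44.9998 kW

COP = 5.3419, Qh = 44.9998 kW


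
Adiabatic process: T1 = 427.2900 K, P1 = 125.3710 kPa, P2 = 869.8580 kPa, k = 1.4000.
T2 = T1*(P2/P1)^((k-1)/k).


(k-1)/k = 0.2857
(P2/P1)^exp = 1.7392
T2 = 427.2900 * 1.7392 = 743.1564 K

743.1564 K


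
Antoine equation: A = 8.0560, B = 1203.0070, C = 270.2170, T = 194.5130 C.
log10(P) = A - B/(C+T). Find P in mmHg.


C+T = 464.7300
B/(C+T) = 2.5886
log10(P) = 8.0560 - 2.5886 = 5.4674
P = 10^5.4674 = 293349.3332 mmHg

293349.3332 mmHg


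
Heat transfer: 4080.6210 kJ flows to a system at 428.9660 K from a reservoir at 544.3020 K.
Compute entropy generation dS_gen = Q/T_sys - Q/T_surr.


dS_sys = 4080.6210/428.9660 = 9.5127 kJ/K
dS_surr = -4080.6210/544.3020 = -7.4970 kJ/K
dS_gen = 9.5127 - 7.4970 = 2.0157 kJ/K (irreversible)

dS_gen = 2.0157 kJ/K, irreversible


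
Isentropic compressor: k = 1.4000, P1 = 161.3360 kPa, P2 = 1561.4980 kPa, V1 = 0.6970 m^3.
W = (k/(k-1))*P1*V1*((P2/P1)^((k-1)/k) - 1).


(k-1)/k = 0.2857
(P2/P1)^exp = 1.9128
W = 3.5000 * 161.3360 * 0.6970 * (1.9128 - 1) = 359.2426 kJ

359.2426 kJ


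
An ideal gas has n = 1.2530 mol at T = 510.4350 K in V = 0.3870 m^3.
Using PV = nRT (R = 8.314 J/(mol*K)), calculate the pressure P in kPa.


P = nRT/V = 1.2530 * 8.314 * 510.4350 / 0.3870
= 5317.4270 / 0.3870 = 13740.1215 Pa = 13.7401 kPa

13.7401 kPa


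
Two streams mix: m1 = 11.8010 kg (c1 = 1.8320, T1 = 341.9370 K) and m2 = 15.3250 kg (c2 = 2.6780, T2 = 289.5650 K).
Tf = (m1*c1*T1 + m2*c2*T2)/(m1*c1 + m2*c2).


num = 19276.3327
den = 62.6598
Tf = 307.6349 K

307.6349 K


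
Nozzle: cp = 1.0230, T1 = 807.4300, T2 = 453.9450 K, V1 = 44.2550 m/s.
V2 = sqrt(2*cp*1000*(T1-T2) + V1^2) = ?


dT = 353.4850 K
2*cp*1000*dT = 723230.3100
V1^2 = 1958.5050
V2 = sqrt(725188.8150) = 851.5802 m/s

851.5802 m/s


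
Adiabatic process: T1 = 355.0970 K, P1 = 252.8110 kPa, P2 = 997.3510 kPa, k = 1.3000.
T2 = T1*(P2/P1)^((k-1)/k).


(k-1)/k = 0.2308
(P2/P1)^exp = 1.3726
T2 = 355.0970 * 1.3726 = 487.4134 K

487.4134 K


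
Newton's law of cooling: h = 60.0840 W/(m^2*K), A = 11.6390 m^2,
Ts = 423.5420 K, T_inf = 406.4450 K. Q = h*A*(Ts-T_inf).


dT = 17.0970 K
Q = 60.0840 * 11.6390 * 17.0970 = 11956.2343 W

11956.2343 W


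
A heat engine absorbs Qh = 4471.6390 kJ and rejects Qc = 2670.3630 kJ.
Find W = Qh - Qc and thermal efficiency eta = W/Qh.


W = 4471.6390 - 2670.3630 = 1801.2760 kJ
eta = 1801.2760 / 4471.6390 = 0.4028 = 40.2822%

W = 1801.2760 kJ, eta = 40.2822%


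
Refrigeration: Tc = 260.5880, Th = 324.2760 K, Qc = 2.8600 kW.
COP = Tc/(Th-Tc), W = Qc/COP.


COP = 260.5880 / 63.6880 = 4.0916
W = 2.8600 / 4.0916 = 0.6990 kW

COP = 4.0916, W = 0.6990 kW


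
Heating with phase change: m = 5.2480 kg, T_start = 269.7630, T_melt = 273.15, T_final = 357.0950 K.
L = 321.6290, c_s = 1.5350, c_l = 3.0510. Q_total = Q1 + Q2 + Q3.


Q1 (sensible, solid) = 5.2480 * 1.5350 * 3.3870 = 27.2846 kJ
Q2 (latent) = 5.2480 * 321.6290 = 1687.9090 kJ
Q3 (sensible, liquid) = 5.2480 * 3.0510 * 83.9450 = 1344.0978 kJ
Q_total = 3059.2914 kJ

3059.2914 kJ


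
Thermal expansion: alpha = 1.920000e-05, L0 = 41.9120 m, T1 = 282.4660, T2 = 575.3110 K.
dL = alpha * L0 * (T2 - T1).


dT = 292.8450 K
dL = 1.920000e-05 * 41.9120 * 292.8450 = 0.235655 m
L_final = 42.147655 m

dL = 0.235655 m


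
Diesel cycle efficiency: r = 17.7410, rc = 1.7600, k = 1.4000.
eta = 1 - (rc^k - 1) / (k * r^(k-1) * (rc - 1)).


r^(k-1) = 3.1593
rc^k = 2.2066
eta = 0.6411 = 64.1062%

64.1062%


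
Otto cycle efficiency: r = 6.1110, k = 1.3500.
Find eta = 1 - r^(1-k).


r^(k-1) = 1.8843
eta = 1 - 1/1.8843 = 0.4693 = 46.9286%

46.9286%


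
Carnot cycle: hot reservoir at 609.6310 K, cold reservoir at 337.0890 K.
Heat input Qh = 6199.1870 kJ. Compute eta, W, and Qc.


eta = 1 - 337.0890/609.6310 = 0.4471
W = 0.4471 * 6199.1870 = 2771.4123 kJ
Qc = 6199.1870 - 2771.4123 = 3427.7747 kJ

eta = 44.7061%, W = 2771.4123 kJ, Qc = 3427.7747 kJ


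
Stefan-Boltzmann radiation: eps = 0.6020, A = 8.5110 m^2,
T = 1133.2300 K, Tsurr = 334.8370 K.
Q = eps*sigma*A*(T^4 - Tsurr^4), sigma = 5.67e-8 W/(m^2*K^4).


T^4 = 1.6492e+12
Tsurr^4 = 1.2570e+10
Q = 0.6020 * 5.67e-8 * 8.5110 * 1.6366e+12 = 475455.1740 W

475455.1740 W


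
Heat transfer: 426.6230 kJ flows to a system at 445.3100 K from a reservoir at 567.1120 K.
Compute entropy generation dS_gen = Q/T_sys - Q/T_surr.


dS_sys = 426.6230/445.3100 = 0.9580 kJ/K
dS_surr = -426.6230/567.1120 = -0.7523 kJ/K
dS_gen = 0.9580 - 0.7523 = 0.2058 kJ/K (irreversible)

dS_gen = 0.2058 kJ/K, irreversible


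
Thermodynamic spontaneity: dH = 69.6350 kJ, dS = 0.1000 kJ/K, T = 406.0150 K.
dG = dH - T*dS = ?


T*dS = 406.0150 * 0.1000 = 40.6015 kJ
dG = 69.6350 - 40.6015 = 29.0335 kJ (non-spontaneous)

dG = 29.0335 kJ, non-spontaneous


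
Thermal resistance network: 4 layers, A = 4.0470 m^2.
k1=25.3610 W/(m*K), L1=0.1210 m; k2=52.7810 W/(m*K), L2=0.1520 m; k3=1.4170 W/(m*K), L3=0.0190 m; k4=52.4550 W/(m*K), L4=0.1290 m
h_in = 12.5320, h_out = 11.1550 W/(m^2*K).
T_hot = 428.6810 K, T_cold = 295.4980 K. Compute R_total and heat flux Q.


R_conv_in = 1/(12.5320*4.0470) = 0.0197
R_1 = 0.1210/(25.3610*4.0470) = 0.0012
R_2 = 0.1520/(52.7810*4.0470) = 0.0007
R_3 = 0.0190/(1.4170*4.0470) = 0.0033
R_4 = 0.1290/(52.4550*4.0470) = 0.0006
R_conv_out = 1/(11.1550*4.0470) = 0.0222
R_total = 0.0477 K/W
Q = 133.1830 / 0.0477 = 2793.2756 W

R_total = 0.0477 K/W, Q = 2793.2756 W


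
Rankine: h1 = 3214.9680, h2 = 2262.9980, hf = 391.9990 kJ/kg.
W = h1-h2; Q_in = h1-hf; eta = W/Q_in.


W = 951.9700 kJ/kg
Q_in = 2822.9690 kJ/kg
eta = 0.3372 = 33.7223%

eta = 33.7223%


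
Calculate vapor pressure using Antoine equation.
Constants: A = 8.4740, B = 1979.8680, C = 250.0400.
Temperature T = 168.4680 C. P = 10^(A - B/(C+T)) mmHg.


C+T = 418.5080
B/(C+T) = 4.7308
log10(P) = 8.4740 - 4.7308 = 3.7432
P = 10^3.7432 = 5536.3438 mmHg

5536.3438 mmHg


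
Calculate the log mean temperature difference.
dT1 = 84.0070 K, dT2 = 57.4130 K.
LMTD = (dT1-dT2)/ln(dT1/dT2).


dT1/dT2 = 1.4632
ln(dT1/dT2) = 0.3806
LMTD = 26.5940 / 0.3806 = 69.8685 K

69.8685 K


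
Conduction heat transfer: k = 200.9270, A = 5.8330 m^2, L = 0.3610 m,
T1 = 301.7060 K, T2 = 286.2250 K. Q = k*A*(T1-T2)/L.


dT = 15.4810 K
Q = 200.9270 * 5.8330 * 15.4810 / 0.3610 = 50259.9538 W

50259.9538 W


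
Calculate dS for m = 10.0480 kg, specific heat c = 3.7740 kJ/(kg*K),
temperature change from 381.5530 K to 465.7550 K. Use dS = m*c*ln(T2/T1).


T2/T1 = 1.2207
ln(T2/T1) = 0.1994
dS = 10.0480 * 3.7740 * 0.1994 = 7.5619 kJ/K

7.5619 kJ/K


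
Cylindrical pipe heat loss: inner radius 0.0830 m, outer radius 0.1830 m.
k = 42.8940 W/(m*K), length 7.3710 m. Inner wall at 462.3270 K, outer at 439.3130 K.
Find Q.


dT = 23.0140 K
ln(ro/ri) = 0.7906
Q = 2*pi*42.8940*7.3710*23.0140 / 0.7906 = 57824.6626 W

57824.6626 W


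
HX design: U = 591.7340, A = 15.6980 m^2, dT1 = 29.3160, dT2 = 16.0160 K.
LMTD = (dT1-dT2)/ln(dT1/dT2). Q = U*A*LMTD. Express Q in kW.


LMTD = 22.0000 K
Q = 591.7340 * 15.6980 * 22.0000 = 204358.9668 W = 204.3590 kW

204.3590 kW


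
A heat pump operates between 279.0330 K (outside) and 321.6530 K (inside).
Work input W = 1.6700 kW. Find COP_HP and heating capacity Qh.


COP = 321.6530 / 42.6200 = 7.5470
Qh = 7.5470 * 1.6700 = 12.6035 kW

COP = 7.5470, Qh = 12.6035 kW


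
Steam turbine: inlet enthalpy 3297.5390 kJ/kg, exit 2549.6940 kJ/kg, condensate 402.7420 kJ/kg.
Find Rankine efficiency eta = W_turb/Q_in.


W = 747.8450 kJ/kg
Q_in = 2894.7970 kJ/kg
eta = 0.2583 = 25.8341%

eta = 25.8341%


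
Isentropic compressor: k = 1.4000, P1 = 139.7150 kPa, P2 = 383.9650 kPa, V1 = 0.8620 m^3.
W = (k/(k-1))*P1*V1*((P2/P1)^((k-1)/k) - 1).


(k-1)/k = 0.2857
(P2/P1)^exp = 1.3349
W = 3.5000 * 139.7150 * 0.8620 * (1.3349 - 1) = 141.1590 kJ

141.1590 kJ


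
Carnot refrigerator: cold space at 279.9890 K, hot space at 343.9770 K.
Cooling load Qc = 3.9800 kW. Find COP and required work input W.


COP = 279.9890 / 63.9880 = 4.3756
W = 3.9800 / 4.3756 = 0.9096 kW

COP = 4.3756, W = 0.9096 kW


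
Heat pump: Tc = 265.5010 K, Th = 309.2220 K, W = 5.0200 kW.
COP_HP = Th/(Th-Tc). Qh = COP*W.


COP = 309.2220 / 43.7210 = 7.0726
Qh = 7.0726 * 5.0200 = 35.5046 kW

COP = 7.0726, Qh = 35.5046 kW


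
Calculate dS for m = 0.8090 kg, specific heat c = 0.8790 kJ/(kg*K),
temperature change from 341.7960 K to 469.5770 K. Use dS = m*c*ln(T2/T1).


T2/T1 = 1.3739
ln(T2/T1) = 0.3176
dS = 0.8090 * 0.8790 * 0.3176 = 0.2259 kJ/K

0.2259 kJ/K


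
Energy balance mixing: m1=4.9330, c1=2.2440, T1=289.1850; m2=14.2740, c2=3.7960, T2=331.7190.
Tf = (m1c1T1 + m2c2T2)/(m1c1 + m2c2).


num = 21175.0741
den = 65.2538
Tf = 324.5035 K

324.5035 K


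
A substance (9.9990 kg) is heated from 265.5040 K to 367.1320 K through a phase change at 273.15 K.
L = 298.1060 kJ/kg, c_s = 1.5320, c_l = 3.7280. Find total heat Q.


Q1 (sensible, solid) = 9.9990 * 1.5320 * 7.6460 = 117.1250 kJ
Q2 (latent) = 9.9990 * 298.1060 = 2980.7619 kJ
Q3 (sensible, liquid) = 9.9990 * 3.7280 * 93.9820 = 3503.2986 kJ
Q_total = 6601.1855 kJ

6601.1855 kJ


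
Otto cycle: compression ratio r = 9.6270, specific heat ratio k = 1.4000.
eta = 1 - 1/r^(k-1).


r^(k-1) = 2.4740
eta = 1 - 1/2.4740 = 0.5958 = 59.5793%

59.5793%


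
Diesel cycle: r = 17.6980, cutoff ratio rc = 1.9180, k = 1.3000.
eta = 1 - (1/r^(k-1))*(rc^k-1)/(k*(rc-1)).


r^(k-1) = 2.3680
rc^k = 2.3319
eta = 0.5287 = 52.8701%

52.8701%


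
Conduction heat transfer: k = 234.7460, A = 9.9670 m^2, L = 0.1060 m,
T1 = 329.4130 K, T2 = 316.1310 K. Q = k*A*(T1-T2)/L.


dT = 13.2820 K
Q = 234.7460 * 9.9670 * 13.2820 / 0.1060 = 293170.5013 W

293170.5013 W


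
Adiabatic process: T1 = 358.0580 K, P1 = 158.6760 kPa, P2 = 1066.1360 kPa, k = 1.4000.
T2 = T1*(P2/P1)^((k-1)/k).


(k-1)/k = 0.2857
(P2/P1)^exp = 1.7233
T2 = 358.0580 * 1.7233 = 617.0569 K

617.0569 K


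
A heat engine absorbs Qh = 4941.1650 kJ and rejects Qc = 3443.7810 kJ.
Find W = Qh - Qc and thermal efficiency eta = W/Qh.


W = 4941.1650 - 3443.7810 = 1497.3840 kJ
eta = 1497.3840 / 4941.1650 = 0.3030 = 30.3043%

W = 1497.3840 kJ, eta = 30.3043%


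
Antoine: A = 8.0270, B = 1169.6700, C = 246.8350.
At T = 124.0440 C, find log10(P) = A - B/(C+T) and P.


C+T = 370.8790
B/(C+T) = 3.1538
log10(P) = 8.0270 - 3.1538 = 4.8732
P = 10^4.8732 = 74683.0564 mmHg

74683.0564 mmHg


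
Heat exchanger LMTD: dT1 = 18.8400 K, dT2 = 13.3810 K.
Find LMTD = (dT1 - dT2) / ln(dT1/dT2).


dT1/dT2 = 1.4080
ln(dT1/dT2) = 0.3421
LMTD = 5.4590 / 0.3421 = 15.9552 K

15.9552 K


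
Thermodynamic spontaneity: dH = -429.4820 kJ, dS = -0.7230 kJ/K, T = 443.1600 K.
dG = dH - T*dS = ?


T*dS = 443.1600 * -0.7230 = -320.4047 kJ
dG = -429.4820 + 320.4047 = -109.0773 kJ (spontaneous)

dG = -109.0773 kJ, spontaneous


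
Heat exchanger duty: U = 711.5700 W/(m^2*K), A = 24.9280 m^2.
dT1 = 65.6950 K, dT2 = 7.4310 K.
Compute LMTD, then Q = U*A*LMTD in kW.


LMTD = 26.7344 K
Q = 711.5700 * 24.9280 * 26.7344 = 474215.6833 W = 474.2157 kW

474.2157 kW


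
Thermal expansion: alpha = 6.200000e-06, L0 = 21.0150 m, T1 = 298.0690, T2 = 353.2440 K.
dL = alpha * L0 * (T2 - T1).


dT = 55.1750 K
dL = 6.200000e-06 * 21.0150 * 55.1750 = 0.007189 m
L_final = 21.022189 m

dL = 0.007189 m


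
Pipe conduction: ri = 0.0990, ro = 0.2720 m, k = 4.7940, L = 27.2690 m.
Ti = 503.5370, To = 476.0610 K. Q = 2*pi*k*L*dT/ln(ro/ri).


dT = 27.4760 K
ln(ro/ri) = 1.0107
Q = 2*pi*4.7940*27.2690*27.4760 / 1.0107 = 22329.8597 W

22329.8597 W


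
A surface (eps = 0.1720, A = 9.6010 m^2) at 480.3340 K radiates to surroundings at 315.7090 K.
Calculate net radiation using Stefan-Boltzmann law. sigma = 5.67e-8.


T^4 = 5.3232e+10
Tsurr^4 = 9.9345e+09
Q = 0.1720 * 5.67e-8 * 9.6010 * 4.3298e+10 = 4054.0680 W

4054.0680 W


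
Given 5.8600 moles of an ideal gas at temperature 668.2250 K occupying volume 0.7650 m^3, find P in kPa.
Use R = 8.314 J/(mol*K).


P = nRT/V = 5.8600 * 8.314 * 668.2250 / 0.7650
= 32555.9487 / 0.7650 = 42556.7957 Pa = 42.5568 kPa

42.5568 kPa


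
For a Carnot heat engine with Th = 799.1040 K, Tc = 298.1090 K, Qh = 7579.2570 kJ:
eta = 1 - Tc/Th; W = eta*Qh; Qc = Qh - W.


eta = 1 - 298.1090/799.1040 = 0.6269
W = 0.6269 * 7579.2570 = 4751.7843 kJ
Qc = 7579.2570 - 4751.7843 = 2827.4727 kJ

eta = 62.6946%, W = 4751.7843 kJ, Qc = 2827.4727 kJ


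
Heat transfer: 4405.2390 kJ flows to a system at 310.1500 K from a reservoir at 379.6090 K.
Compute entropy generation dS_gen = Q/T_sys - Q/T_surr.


dS_sys = 4405.2390/310.1500 = 14.2036 kJ/K
dS_surr = -4405.2390/379.6090 = -11.6047 kJ/K
dS_gen = 14.2036 - 11.6047 = 2.5989 kJ/K (irreversible)

dS_gen = 2.5989 kJ/K, irreversible


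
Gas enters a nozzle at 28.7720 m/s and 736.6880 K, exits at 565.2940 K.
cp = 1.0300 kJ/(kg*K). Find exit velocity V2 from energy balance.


dT = 171.3940 K
2*cp*1000*dT = 353071.6400
V1^2 = 827.8280
V2 = sqrt(353899.4680) = 594.8945 m/s

594.8945 m/s


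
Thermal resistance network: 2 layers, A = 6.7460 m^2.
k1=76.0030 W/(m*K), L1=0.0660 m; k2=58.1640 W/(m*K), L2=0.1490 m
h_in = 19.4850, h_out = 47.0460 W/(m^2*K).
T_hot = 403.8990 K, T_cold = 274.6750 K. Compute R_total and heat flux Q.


R_conv_in = 1/(19.4850*6.7460) = 0.0076
R_1 = 0.0660/(76.0030*6.7460) = 0.0001
R_2 = 0.1490/(58.1640*6.7460) = 0.0004
R_conv_out = 1/(47.0460*6.7460) = 0.0032
R_total = 0.0113 K/W
Q = 129.2240 / 0.0113 = 11469.2090 W

R_total = 0.0113 K/W, Q = 11469.2090 W


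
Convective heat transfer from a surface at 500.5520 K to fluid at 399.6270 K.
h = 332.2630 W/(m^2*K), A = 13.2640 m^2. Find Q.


dT = 100.9250 K
Q = 332.2630 * 13.2640 * 100.9250 = 444790.2444 W

444790.2444 W


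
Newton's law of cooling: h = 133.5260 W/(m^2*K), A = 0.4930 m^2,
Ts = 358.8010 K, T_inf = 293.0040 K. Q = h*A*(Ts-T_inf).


dT = 65.7970 K
Q = 133.5260 * 0.4930 * 65.7970 = 4331.3058 W

4331.3058 W


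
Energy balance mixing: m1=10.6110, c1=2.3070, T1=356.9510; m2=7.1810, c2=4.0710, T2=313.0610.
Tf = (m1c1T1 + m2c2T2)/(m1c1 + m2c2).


num = 17889.9881
den = 53.7134
Tf = 333.0636 K

333.0636 K


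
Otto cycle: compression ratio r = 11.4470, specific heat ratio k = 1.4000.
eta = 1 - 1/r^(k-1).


r^(k-1) = 2.6514
eta = 1 - 1/2.6514 = 0.6228 = 62.2842%

62.2842%


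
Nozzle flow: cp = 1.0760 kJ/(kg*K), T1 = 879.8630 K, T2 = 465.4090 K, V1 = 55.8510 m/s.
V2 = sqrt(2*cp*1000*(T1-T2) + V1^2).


dT = 414.4540 K
2*cp*1000*dT = 891905.0080
V1^2 = 3119.3342
V2 = sqrt(895024.3422) = 946.0573 m/s

946.0573 m/s


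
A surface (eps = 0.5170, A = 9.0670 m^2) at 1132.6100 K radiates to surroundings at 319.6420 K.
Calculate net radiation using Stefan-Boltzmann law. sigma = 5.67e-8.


T^4 = 1.6456e+12
Tsurr^4 = 1.0439e+10
Q = 0.5170 * 5.67e-8 * 9.0670 * 1.6352e+12 = 434605.3134 W

434605.3134 W


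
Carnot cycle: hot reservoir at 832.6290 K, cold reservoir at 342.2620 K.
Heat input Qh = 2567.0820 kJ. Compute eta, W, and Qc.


eta = 1 - 342.2620/832.6290 = 0.5889
W = 0.5889 * 2567.0820 = 1511.8526 kJ
Qc = 2567.0820 - 1511.8526 = 1055.2294 kJ

eta = 58.8938%, W = 1511.8526 kJ, Qc = 1055.2294 kJ


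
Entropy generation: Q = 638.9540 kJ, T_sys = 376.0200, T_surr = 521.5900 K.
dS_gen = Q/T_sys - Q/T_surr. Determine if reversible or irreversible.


dS_sys = 638.9540/376.0200 = 1.6993 kJ/K
dS_surr = -638.9540/521.5900 = -1.2250 kJ/K
dS_gen = 1.6993 - 1.2250 = 0.4742 kJ/K (irreversible)

dS_gen = 0.4742 kJ/K, irreversible


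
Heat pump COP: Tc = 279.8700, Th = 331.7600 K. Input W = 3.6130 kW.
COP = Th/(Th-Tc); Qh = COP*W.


COP = 331.7600 / 51.8900 = 6.3935
Qh = 6.3935 * 3.6130 = 23.0998 kW

COP = 6.3935, Qh = 23.0998 kW


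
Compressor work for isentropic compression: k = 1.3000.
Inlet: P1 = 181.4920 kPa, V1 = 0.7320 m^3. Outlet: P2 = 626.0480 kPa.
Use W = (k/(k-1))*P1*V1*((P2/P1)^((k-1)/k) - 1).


(k-1)/k = 0.2308
(P2/P1)^exp = 1.3307
W = 4.3333 * 181.4920 * 0.7320 * (1.3307 - 1) = 190.4098 kJ

190.4098 kJ


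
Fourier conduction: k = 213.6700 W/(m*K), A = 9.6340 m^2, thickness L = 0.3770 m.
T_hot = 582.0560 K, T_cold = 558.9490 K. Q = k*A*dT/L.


dT = 23.1070 K
Q = 213.6700 * 9.6340 * 23.1070 / 0.3770 = 126168.9260 W

126168.9260 W


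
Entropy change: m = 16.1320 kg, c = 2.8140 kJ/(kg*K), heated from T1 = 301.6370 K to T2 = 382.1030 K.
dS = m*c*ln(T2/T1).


T2/T1 = 1.2668
ln(T2/T1) = 0.2365
dS = 16.1320 * 2.8140 * 0.2365 = 10.7345 kJ/K

10.7345 kJ/K


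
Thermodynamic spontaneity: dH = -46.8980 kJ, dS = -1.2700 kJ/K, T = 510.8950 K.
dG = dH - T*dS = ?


T*dS = 510.8950 * -1.2700 = -648.8366 kJ
dG = -46.8980 + 648.8366 = 601.9386 kJ (non-spontaneous)

dG = 601.9386 kJ, non-spontaneous


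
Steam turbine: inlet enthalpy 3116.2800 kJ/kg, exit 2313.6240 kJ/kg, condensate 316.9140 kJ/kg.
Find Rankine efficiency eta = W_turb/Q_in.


W = 802.6560 kJ/kg
Q_in = 2799.3660 kJ/kg
eta = 0.2867 = 28.6728%

eta = 28.6728%


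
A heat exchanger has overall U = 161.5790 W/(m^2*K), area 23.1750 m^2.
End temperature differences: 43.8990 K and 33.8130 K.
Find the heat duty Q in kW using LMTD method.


LMTD = 38.6368 K
Q = 161.5790 * 23.1750 * 38.6368 = 144679.2512 W = 144.6793 kW

144.6793 kW


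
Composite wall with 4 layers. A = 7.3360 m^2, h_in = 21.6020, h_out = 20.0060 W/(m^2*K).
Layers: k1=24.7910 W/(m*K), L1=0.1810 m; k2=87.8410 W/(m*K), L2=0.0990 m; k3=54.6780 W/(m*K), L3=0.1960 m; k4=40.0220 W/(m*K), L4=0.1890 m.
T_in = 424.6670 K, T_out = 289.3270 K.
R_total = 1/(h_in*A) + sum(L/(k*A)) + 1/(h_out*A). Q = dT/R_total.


R_conv_in = 1/(21.6020*7.3360) = 0.0063
R_1 = 0.1810/(24.7910*7.3360) = 0.0010
R_2 = 0.0990/(87.8410*7.3360) = 0.0002
R_3 = 0.1960/(54.6780*7.3360) = 0.0005
R_4 = 0.1890/(40.0220*7.3360) = 0.0006
R_conv_out = 1/(20.0060*7.3360) = 0.0068
R_total = 0.0154 K/W
Q = 135.3400 / 0.0154 = 8785.3790 W

R_total = 0.0154 K/W, Q = 8785.3790 W


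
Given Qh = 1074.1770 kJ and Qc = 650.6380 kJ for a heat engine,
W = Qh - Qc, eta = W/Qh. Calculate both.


W = 1074.1770 - 650.6380 = 423.5390 kJ
eta = 423.5390 / 1074.1770 = 0.3943 = 39.4292%

W = 423.5390 kJ, eta = 39.4292%


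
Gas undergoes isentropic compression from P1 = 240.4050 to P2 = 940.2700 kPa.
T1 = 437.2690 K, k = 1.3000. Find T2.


(k-1)/k = 0.2308
(P2/P1)^exp = 1.3699
T2 = 437.2690 * 1.3699 = 599.0118 K

599.0118 K


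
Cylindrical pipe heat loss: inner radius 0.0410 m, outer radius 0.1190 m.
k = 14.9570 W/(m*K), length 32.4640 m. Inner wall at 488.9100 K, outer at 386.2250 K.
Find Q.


dT = 102.6850 K
ln(ro/ri) = 1.0656
Q = 2*pi*14.9570*32.4640*102.6850 / 1.0656 = 294007.8894 W

294007.8894 W


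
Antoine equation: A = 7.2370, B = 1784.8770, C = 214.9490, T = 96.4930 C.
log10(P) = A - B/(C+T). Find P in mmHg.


C+T = 311.4420
B/(C+T) = 5.7310
log10(P) = 7.2370 - 5.7310 = 1.5060
P = 10^1.5060 = 32.0620 mmHg

32.0620 mmHg


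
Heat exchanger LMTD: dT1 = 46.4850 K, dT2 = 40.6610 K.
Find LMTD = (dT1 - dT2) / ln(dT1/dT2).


dT1/dT2 = 1.1432
ln(dT1/dT2) = 0.1339
LMTD = 5.8240 / 0.1339 = 43.5081 K

43.5081 K


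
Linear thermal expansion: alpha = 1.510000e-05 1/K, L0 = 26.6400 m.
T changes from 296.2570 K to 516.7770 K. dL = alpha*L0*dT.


dT = 220.5200 K
dL = 1.510000e-05 * 26.6400 * 220.5200 = 0.088707 m
L_final = 26.728707 m

dL = 0.088707 m


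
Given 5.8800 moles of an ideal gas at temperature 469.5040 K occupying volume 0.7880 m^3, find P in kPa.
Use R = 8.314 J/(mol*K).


P = nRT/V = 5.8800 * 8.314 * 469.5040 / 0.7880
= 22952.3228 / 0.7880 = 29127.3132 Pa = 29.1273 kPa

29.1273 kPa


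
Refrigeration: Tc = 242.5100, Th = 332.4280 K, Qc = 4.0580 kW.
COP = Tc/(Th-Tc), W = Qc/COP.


COP = 242.5100 / 89.9180 = 2.6970
W = 4.0580 / 2.6970 = 1.5046 kW

COP = 2.6970, W = 1.5046 kW


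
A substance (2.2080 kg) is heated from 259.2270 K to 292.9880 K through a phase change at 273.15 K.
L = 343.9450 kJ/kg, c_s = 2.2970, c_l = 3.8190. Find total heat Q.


Q1 (sensible, solid) = 2.2080 * 2.2970 * 13.9230 = 70.6143 kJ
Q2 (latent) = 2.2080 * 343.9450 = 759.4306 kJ
Q3 (sensible, liquid) = 2.2080 * 3.8190 * 19.8380 = 167.2810 kJ
Q_total = 997.3259 kJ

997.3259 kJ


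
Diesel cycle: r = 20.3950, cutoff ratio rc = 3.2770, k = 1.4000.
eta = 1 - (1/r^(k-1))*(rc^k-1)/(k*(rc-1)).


r^(k-1) = 3.3405
rc^k = 5.2683
eta = 0.5992 = 59.9179%

59.9179%


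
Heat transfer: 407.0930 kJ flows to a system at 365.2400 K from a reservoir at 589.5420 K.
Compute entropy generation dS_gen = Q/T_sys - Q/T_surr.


dS_sys = 407.0930/365.2400 = 1.1146 kJ/K
dS_surr = -407.0930/589.5420 = -0.6905 kJ/K
dS_gen = 1.1146 - 0.6905 = 0.4241 kJ/K (irreversible)

dS_gen = 0.4241 kJ/K, irreversible


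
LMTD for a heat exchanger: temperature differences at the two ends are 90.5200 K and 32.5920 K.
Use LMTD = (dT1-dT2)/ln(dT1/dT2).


dT1/dT2 = 2.7774
ln(dT1/dT2) = 1.0215
LMTD = 57.9280 / 1.0215 = 56.7085 K

56.7085 K


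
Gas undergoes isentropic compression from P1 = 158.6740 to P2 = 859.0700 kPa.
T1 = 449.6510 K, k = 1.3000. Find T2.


(k-1)/k = 0.2308
(P2/P1)^exp = 1.4766
T2 = 449.6510 * 1.4766 = 663.9724 K

663.9724 K


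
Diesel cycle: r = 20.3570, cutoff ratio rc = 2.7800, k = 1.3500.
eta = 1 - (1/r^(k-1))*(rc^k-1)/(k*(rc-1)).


r^(k-1) = 2.8711
rc^k = 3.9761
eta = 0.5686 = 56.8632%

56.8632%


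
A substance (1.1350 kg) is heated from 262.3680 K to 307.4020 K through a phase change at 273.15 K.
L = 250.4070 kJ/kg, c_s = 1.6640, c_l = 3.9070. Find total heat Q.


Q1 (sensible, solid) = 1.1350 * 1.6640 * 10.7820 = 20.3633 kJ
Q2 (latent) = 1.1350 * 250.4070 = 284.2119 kJ
Q3 (sensible, liquid) = 1.1350 * 3.9070 * 34.2520 = 151.8886 kJ
Q_total = 456.4639 kJ

456.4639 kJ


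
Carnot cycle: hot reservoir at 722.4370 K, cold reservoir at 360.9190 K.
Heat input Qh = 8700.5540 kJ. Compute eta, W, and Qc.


eta = 1 - 360.9190/722.4370 = 0.5004
W = 0.5004 * 8700.5540 = 4353.8840 kJ
Qc = 8700.5540 - 4353.8840 = 4346.6700 kJ

eta = 50.0415%, W = 4353.8840 kJ, Qc = 4346.6700 kJ


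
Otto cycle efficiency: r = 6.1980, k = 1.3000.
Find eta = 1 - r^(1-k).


r^(k-1) = 1.7285
eta = 1 - 1/1.7285 = 0.4215 = 42.1472%

42.1472%


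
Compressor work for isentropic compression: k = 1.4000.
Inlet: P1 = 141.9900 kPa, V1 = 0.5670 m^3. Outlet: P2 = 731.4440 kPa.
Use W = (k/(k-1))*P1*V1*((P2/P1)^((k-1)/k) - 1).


(k-1)/k = 0.2857
(P2/P1)^exp = 1.5974
W = 3.5000 * 141.9900 * 0.5670 * (1.5974 - 1) = 168.3276 kJ

168.3276 kJ


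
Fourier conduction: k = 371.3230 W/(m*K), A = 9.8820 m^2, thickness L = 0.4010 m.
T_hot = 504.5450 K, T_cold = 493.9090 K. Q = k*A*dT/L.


dT = 10.6360 K
Q = 371.3230 * 9.8820 * 10.6360 / 0.4010 = 97326.3992 W

97326.3992 W


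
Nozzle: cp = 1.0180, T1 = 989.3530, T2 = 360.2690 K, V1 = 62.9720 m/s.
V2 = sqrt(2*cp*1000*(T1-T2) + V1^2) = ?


dT = 629.0840 K
2*cp*1000*dT = 1280815.0240
V1^2 = 3965.4728
V2 = sqrt(1284780.4968) = 1133.4816 m/s

1133.4816 m/s


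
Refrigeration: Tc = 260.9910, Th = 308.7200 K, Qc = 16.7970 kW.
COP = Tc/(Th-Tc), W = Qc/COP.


COP = 260.9910 / 47.7290 = 5.4682
W = 16.7970 / 5.4682 = 3.0718 kW

COP = 5.4682, W = 3.0718 kW


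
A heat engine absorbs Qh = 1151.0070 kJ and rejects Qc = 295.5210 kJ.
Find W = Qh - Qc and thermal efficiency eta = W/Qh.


W = 1151.0070 - 295.5210 = 855.4860 kJ
eta = 855.4860 / 1151.0070 = 0.7433 = 74.3250%

W = 855.4860 kJ, eta = 74.3250%


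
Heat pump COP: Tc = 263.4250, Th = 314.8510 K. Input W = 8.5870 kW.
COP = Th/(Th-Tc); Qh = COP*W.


COP = 314.8510 / 51.4260 = 6.1224
Qh = 6.1224 * 8.5870 = 52.5731 kW

COP = 6.1224, Qh = 52.5731 kW


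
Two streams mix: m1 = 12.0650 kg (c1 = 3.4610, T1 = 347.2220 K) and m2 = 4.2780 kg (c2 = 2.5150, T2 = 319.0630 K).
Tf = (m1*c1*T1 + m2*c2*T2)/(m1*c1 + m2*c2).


num = 17931.7900
den = 52.5161
Tf = 341.4530 K

341.4530 K


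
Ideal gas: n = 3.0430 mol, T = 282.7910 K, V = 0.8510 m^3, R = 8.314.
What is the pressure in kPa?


P = nRT/V = 3.0430 * 8.314 * 282.7910 / 0.8510
= 7154.4715 / 0.8510 = 8407.1345 Pa = 8.4071 kPa

8.4071 kPa


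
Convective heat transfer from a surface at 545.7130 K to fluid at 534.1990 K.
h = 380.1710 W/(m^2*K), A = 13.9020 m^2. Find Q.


dT = 11.5140 K
Q = 380.1710 * 13.9020 * 11.5140 = 60853.0702 W

60853.0702 W


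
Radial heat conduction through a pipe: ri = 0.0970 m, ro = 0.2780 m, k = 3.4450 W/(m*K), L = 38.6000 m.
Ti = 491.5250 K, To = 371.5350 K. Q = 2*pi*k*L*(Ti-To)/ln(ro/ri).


dT = 119.9900 K
ln(ro/ri) = 1.0529
Q = 2*pi*3.4450*38.6000*119.9900 / 1.0529 = 95216.0468 W

95216.0468 W


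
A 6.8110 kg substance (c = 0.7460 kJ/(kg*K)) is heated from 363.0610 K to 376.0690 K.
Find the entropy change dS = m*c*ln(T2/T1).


T2/T1 = 1.0358
ln(T2/T1) = 0.0352
dS = 6.8110 * 0.7460 * 0.0352 = 0.1789 kJ/K

0.1789 kJ/K


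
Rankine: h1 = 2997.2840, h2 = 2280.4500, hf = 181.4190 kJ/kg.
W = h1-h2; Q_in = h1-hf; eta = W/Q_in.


W = 716.8340 kJ/kg
Q_in = 2815.8650 kJ/kg
eta = 0.2546 = 25.4570%

eta = 25.4570%


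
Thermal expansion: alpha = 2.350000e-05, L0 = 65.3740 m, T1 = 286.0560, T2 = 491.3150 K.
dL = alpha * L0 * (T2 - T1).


dT = 205.2590 K
dL = 2.350000e-05 * 65.3740 * 205.2590 = 0.315337 m
L_final = 65.689337 m

dL = 0.315337 m


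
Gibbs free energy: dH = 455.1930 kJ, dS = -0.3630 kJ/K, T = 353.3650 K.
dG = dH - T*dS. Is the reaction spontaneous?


T*dS = 353.3650 * -0.3630 = -128.2715 kJ
dG = 455.1930 + 128.2715 = 583.4645 kJ (non-spontaneous)

dG = 583.4645 kJ, non-spontaneous


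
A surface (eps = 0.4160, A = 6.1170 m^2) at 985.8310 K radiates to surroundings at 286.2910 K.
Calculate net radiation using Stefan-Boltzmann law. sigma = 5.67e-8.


T^4 = 9.4452e+11
Tsurr^4 = 6.7179e+09
Q = 0.4160 * 5.67e-8 * 6.1170 * 9.3780e+11 = 135308.4147 W

135308.4147 W


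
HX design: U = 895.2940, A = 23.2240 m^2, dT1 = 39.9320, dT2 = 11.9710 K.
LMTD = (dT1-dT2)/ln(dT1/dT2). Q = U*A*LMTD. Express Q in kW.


LMTD = 23.2101 K
Q = 895.2940 * 23.2240 * 23.2101 = 482591.5894 W = 482.5916 kW

482.5916 kW


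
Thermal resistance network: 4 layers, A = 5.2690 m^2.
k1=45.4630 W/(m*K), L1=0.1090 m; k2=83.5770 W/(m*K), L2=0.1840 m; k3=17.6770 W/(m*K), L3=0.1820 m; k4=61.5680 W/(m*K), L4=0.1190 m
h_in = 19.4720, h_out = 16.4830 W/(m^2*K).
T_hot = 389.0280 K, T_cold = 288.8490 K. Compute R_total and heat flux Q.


R_conv_in = 1/(19.4720*5.2690) = 0.0097
R_1 = 0.1090/(45.4630*5.2690) = 0.0005
R_2 = 0.1840/(83.5770*5.2690) = 0.0004
R_3 = 0.1820/(17.6770*5.2690) = 0.0020
R_4 = 0.1190/(61.5680*5.2690) = 0.0004
R_conv_out = 1/(16.4830*5.2690) = 0.0115
R_total = 0.0245 K/W
Q = 100.1790 / 0.0245 = 4096.5020 W

R_total = 0.0245 K/W, Q = 4096.5020 W


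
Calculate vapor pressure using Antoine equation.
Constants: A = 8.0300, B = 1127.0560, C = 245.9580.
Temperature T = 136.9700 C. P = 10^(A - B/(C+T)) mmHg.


C+T = 382.9280
B/(C+T) = 2.9433
log10(P) = 8.0300 - 2.9433 = 5.0867
P = 10^5.0867 = 122107.3306 mmHg

122107.3306 mmHg


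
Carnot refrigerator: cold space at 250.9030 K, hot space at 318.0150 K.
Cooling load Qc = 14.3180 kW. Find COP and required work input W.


COP = 250.9030 / 67.1120 = 3.7386
W = 14.3180 / 3.7386 = 3.8298 kW

COP = 3.7386, W = 3.8298 kW


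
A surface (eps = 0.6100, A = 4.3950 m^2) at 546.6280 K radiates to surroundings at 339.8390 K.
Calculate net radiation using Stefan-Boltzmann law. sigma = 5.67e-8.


T^4 = 8.9283e+10
Tsurr^4 = 1.3338e+10
Q = 0.6100 * 5.67e-8 * 4.3950 * 7.5945e+10 = 11544.3392 W

11544.3392 W


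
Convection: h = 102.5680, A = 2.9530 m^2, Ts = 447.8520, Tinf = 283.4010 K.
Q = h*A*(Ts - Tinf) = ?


dT = 164.4510 K
Q = 102.5680 * 2.9530 * 164.4510 = 49809.4622 W

49809.4622 W


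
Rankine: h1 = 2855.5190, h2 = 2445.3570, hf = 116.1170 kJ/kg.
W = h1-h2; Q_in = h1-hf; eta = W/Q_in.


W = 410.1620 kJ/kg
Q_in = 2739.4020 kJ/kg
eta = 0.1497 = 14.9727%

eta = 14.9727%


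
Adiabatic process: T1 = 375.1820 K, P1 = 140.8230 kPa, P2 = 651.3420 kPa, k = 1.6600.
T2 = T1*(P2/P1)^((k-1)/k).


(k-1)/k = 0.3976
(P2/P1)^exp = 1.8384
T2 = 375.1820 * 1.8384 = 689.7528 K

689.7528 K


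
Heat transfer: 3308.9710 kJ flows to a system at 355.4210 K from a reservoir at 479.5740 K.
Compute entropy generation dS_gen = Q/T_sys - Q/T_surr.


dS_sys = 3308.9710/355.4210 = 9.3100 kJ/K
dS_surr = -3308.9710/479.5740 = -6.8998 kJ/K
dS_gen = 9.3100 - 6.8998 = 2.4102 kJ/K (irreversible)

dS_gen = 2.4102 kJ/K, irreversible


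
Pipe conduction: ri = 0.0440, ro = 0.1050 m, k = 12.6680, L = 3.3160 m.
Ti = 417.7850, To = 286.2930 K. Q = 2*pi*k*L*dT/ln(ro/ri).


dT = 131.4920 K
ln(ro/ri) = 0.8698
Q = 2*pi*12.6680*3.3160*131.4920 / 0.8698 = 39902.2141 W

39902.2141 W


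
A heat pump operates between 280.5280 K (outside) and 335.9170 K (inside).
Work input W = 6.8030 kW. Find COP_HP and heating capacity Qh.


COP = 335.9170 / 55.3890 = 6.0647
Qh = 6.0647 * 6.8030 = 41.2581 kW

COP = 6.0647, Qh = 41.2581 kW


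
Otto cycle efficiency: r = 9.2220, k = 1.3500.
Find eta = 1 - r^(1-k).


r^(k-1) = 2.1761
eta = 1 - 1/2.1761 = 0.5405 = 54.0473%

54.0473%


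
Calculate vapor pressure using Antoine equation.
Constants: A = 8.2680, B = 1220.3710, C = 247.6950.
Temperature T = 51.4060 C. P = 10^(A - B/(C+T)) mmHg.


C+T = 299.1010
B/(C+T) = 4.0801
log10(P) = 8.2680 - 4.0801 = 4.1879
P = 10^4.1879 = 15412.3860 mmHg

15412.3860 mmHg


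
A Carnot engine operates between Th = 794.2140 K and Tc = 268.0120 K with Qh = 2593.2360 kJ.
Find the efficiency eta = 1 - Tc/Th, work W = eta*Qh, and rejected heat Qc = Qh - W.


eta = 1 - 268.0120/794.2140 = 0.6625
W = 0.6625 * 2593.2360 = 1718.1339 kJ
Qc = 2593.2360 - 1718.1339 = 875.1021 kJ

eta = 66.2544%, W = 1718.1339 kJ, Qc = 875.1021 kJ


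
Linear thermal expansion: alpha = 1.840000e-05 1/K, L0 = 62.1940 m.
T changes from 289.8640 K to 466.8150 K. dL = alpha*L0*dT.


dT = 176.9510 K
dL = 1.840000e-05 * 62.1940 * 176.9510 = 0.202497 m
L_final = 62.396497 m

dL = 0.202497 m


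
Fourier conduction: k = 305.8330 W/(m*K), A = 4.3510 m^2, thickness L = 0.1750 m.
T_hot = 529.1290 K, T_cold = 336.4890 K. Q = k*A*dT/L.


dT = 192.6400 K
Q = 305.8330 * 4.3510 * 192.6400 / 0.1750 = 1464811.8648 W

1464811.8648 W


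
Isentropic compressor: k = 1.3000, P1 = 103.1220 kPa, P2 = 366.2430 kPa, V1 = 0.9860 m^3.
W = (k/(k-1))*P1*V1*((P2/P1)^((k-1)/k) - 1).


(k-1)/k = 0.2308
(P2/P1)^exp = 1.3397
W = 4.3333 * 103.1220 * 0.9860 * (1.3397 - 1) = 149.6901 kJ

149.6901 kJ


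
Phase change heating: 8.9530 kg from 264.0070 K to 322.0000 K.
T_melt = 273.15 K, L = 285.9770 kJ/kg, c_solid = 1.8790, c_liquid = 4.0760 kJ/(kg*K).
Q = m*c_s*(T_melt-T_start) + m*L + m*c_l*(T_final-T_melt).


Q1 (sensible, solid) = 8.9530 * 1.8790 * 9.1430 = 153.8098 kJ
Q2 (latent) = 8.9530 * 285.9770 = 2560.3521 kJ
Q3 (sensible, liquid) = 8.9530 * 4.0760 * 48.8500 = 1782.6551 kJ
Q_total = 4496.8170 kJ

4496.8170 kJ
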